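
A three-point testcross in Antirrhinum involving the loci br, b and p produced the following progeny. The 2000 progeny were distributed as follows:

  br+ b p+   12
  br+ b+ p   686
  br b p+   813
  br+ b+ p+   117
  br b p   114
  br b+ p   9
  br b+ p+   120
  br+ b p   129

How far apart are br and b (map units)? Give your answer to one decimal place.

13.5 map units

The two most frequent reciprocal classes, br b p+ and br+ b+ p, are the parental types, so the F1 was br b p+ / br+ b+ p.
The two rarest classes, br+ b p+ and br b+ p, are the double crossovers. Comparing them with the parentals, only the br allele has switched, so br is the middle locus and the order is p – br – b.
Crossovers in the br–b interval produce the single-crossover classes br b+ p+ and br+ b p (120 + 129 = 249) plus the double crossovers (21).
RF(br–b) = (249 + 21) / 2000 = 270/2000 = 0.1350 → 13.5 map units.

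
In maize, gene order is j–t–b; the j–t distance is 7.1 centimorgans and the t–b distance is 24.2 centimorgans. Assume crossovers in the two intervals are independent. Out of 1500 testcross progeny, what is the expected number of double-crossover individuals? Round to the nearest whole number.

Map distances give recombination frequencies of 0.071 and 0.242 for the two intervals.
With no interference, expected double-crossover frequency = 0.071 × 0.242 = 0.01718.
Expected number = 0.01718 × 1500 = 25.77 ≈ 26.

26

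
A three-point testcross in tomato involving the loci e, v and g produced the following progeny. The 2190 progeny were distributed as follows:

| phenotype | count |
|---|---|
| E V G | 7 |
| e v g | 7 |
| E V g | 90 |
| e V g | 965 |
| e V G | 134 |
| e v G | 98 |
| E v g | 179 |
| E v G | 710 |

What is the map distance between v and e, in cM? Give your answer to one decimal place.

9.2 cM

The two most frequent reciprocal classes, E v G and e V g, are the parental types, so the F1 was E v G / e V g.
The two rarest classes, E V G and e v g, are the double crossovers. Comparing them with the parentals, only the v allele has switched, so v is the middle locus and the order is g – v – e.
Crossovers in the v–e interval produce the single-crossover classes e v G and E V g (98 + 90 = 188) plus the double crossovers (14).
RF(v–e) = (188 + 14) / 2190 = 202/2190 = 0.0922 → 9.2 cM.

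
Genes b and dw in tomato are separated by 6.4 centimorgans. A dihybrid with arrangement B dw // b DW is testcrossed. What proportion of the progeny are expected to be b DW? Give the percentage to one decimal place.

A map distance of 6.4 centimorgans corresponds to a recombination frequency of 0.064.
The F1 is B dw / b DW, so b DW is a parental gamete class with expected frequency (1 − r)/2 = 0.936/2 = 0.4680.
That is 0.4680 = 46.8% of the progeny.

46.8%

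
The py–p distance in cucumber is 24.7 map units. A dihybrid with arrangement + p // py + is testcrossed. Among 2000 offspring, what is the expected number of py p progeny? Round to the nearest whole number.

A map distance of 24.7 map units corresponds to a recombination frequency of 0.247.
The F1 is + p / py +, so py p is a recombinant gamete class with expected frequency r/2 = 0.247/2 = 0.1235.
Expected number = 0.1235 × 2000 = 247.00 ≈ 247.

247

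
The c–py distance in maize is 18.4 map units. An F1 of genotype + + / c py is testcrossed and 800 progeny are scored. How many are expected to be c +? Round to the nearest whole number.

A map distance of 18.4 map units corresponds to a recombination frequency of 0.184.
The F1 is + + / c py, so c + is a recombinant gamete class with expected frequency r/2 = 0.184/2 = 0.0920.
Expected number = 0.0920 × 800 = 73.60 ≈ 74.

74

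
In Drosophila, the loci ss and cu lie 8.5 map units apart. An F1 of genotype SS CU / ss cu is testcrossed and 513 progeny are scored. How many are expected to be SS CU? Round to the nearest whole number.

235

A map distance of 8.5 map units corresponds to a recombination frequency of 0.085.
The F1 is SS CU / ss cu, so SS CU is a parental gamete class with expected frequency (1 − r)/2 = 0.915/2 = 0.4575.
Expected number = 0.4575 × 513 = 234.70 ≈ 235.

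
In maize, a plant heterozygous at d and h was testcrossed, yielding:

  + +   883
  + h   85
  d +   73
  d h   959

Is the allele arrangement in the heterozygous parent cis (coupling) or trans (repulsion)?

The two most frequent classes are + + (883) and d h (959); these are the parental (non-recombinant) types.
So the F1 carried + + on one chromosome and d h on the other — the recessive alleles are on the same chromosome (cis / coupling).

cis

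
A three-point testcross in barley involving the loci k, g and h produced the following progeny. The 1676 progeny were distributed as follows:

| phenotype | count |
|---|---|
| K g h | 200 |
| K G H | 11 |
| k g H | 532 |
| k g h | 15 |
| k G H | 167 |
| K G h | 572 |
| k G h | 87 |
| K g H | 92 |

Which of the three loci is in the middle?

h

The two most frequent reciprocal classes, K G h and k g H, are the parental types, so the F1 was K G h / k g H.
The two rarest classes, K G H and k g h, are the double crossovers. Comparing them with the parentals, only the h allele has switched, so h is the middle locus and the order is k – h – g.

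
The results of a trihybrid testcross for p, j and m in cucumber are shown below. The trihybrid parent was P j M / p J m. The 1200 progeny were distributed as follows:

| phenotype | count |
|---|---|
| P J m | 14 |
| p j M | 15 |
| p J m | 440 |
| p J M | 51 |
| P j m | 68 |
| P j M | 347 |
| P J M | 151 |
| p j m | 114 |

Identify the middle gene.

The two rarest classes, p j M and P J m, are the double crossovers. Comparing them with the parentals, only the p allele has switched, so p is the middle locus and the order is m – p – j.

p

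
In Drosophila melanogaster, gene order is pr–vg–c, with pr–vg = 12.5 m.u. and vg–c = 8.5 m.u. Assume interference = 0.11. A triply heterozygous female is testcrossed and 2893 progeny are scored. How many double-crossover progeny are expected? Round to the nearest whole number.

Map distances give recombination frequencies of 0.125 and 0.085 for the two intervals.
With interference 0.11 (so coincidence = 0.89), expected double-crossover frequency = 0.125 × 0.085 × 0.89 = 0.00946.
Expected number = 0.00946 × 2893 = 27.36 ≈ 27.

27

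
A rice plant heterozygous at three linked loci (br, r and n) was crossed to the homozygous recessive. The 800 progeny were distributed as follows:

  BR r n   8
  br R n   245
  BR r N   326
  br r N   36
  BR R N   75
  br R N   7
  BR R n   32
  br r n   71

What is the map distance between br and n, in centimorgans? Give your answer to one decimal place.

10.4 centimorgans

The two most frequent reciprocal classes, BR r N and br R n, are the parental types, so the F1 was BR r N / br R n.
The two rarest classes, BR r n and br R N, are the double crossovers. Comparing them with the parentals, only the n allele has switched, so n is the middle locus and the order is br – n – r.
Crossovers in the br–n interval produce the single-crossover classes br r N and BR R n (36 + 32 = 68) plus the double crossovers (15).
RF(br–n) = (68 + 15) / 800 = 83/800 = 0.1037 → 10.4 centimorgans.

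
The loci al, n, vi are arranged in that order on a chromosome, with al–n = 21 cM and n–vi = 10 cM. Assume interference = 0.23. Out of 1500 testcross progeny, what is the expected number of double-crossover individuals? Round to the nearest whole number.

24

Map distances give recombination frequencies of 0.210 and 0.100 for the two intervals.
With interference 0.23 (so coincidence = 0.77), expected double-crossover frequency = 0.210 × 0.100 × 0.77 = 0.01617.
Expected number = 0.01617 × 1500 = 24.25 ≈ 24.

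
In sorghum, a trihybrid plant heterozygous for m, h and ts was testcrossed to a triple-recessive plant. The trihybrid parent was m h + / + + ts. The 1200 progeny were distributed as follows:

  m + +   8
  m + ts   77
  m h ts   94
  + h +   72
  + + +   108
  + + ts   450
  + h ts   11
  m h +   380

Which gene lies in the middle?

h

The two rarest classes, m + + and + h ts, are the double crossovers. Comparing them with the parentals, only the h allele has switched, so h is the middle locus and the order is ts – h – m.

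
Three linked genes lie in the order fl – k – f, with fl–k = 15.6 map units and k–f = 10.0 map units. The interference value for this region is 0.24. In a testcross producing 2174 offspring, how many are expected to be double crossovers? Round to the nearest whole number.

26

Map distances give recombination frequencies of 0.156 and 0.100 for the two intervals.
With interference 0.24 (so coincidence = 0.76), expected double-crossover frequency = 0.156 × 0.100 × 0.76 = 0.01186.
Expected number = 0.01186 × 2174 = 25.77 ≈ 26.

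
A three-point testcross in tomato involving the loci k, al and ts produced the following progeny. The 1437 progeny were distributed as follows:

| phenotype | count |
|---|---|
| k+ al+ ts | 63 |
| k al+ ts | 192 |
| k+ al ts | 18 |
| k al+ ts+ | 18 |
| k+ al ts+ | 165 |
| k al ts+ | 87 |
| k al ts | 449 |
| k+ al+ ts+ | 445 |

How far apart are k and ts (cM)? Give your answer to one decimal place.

The two most frequent reciprocal classes, k+ al+ ts+ and k al ts, are the parental types, so the F1 was k+ al+ ts+ / k al ts.
The two rarest classes, k al+ ts+ and k+ al ts, are the double crossovers. Comparing them with the parentals, only the k allele has switched, so k is the middle locus and the order is al – k – ts.
Crossovers in the k–ts interval produce the single-crossover classes k+ al+ ts and k al ts+ (63 + 87 = 150) plus the double crossovers (36).
RF(k–ts) = (150 + 36) / 1437 = 186/1437 = 0.1294 → 12.9 cM.

12.9 cM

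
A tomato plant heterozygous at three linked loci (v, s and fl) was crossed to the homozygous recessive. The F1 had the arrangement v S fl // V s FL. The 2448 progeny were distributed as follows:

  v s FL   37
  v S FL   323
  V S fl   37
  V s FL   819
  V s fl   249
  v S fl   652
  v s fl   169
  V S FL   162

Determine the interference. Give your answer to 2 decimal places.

The two rarest classes, V S fl and v s FL, are the double crossovers. Comparing them with the parentals, only the v allele has switched, so v is the middle locus and the order is s – v – fl.
s–v: (331 + 74)/2448 = 0.1654; v–fl: (572 + 74)/2448 = 0.2639.
Expected DCO frequency = 0.1654 × 0.2639 ≈ 0.04365; observed = 74/2448 ≈ 0.03023.
Coefficient of coincidence = 0.03023/0.04365 ≈ 0.69; interference = 1 − 0.69 = 0.31.

0.31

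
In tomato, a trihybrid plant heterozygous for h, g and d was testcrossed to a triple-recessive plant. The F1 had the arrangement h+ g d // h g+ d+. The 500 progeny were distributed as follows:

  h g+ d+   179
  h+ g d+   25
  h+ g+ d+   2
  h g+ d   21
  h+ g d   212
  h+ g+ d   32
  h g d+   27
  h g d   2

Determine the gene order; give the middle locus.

The two rarest classes, h g d and h+ g+ d+, are the double crossovers. Comparing them with the parentals, only the h allele has switched, so h is the middle locus and the order is d – h – g.

h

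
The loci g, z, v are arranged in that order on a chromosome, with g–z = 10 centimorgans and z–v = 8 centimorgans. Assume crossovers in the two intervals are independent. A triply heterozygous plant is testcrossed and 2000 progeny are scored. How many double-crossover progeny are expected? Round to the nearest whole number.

16

Map distances give recombination frequencies of 0.100 and 0.080 for the two intervals.
With no interference, expected double-crossover frequency = 0.100 × 0.080 = 0.00800.
Expected number = 0.00800 × 2000 = 16.00 ≈ 16.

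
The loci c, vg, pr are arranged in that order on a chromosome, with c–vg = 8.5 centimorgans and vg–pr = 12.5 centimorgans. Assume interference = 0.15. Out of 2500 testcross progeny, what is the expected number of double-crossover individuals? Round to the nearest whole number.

23

Map distances give recombination frequencies of 0.085 and 0.125 for the two intervals.
With interference 0.15 (so coincidence = 0.85), expected double-crossover frequency = 0.085 × 0.125 × 0.85 = 0.00903.
Expected number = 0.00903 × 2500 = 22.58 ≈ 23.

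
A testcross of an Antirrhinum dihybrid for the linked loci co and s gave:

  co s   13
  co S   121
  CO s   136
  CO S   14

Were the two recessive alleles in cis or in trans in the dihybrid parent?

trans

The two most frequent classes are CO s (136) and co S (121); these are the parental (non-recombinant) types.
So the F1 carried CO s on one chromosome and co S on the other — the recessive alleles are on opposite chromosomes (trans / repulsion).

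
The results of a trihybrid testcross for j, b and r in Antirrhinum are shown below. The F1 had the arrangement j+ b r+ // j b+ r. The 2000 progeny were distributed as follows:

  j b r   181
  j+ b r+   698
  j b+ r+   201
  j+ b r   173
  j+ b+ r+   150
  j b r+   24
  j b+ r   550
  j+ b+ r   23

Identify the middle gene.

j

The two rarest classes, j b r+ and j+ b+ r, are the double crossovers. Comparing them with the parentals, only the j allele has switched, so j is the middle locus and the order is r – j – b.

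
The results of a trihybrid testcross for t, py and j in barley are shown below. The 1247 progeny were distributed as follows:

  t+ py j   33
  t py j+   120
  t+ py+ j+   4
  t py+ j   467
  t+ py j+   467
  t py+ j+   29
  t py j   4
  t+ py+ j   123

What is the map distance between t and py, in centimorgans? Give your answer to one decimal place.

20.1 centimorgans

The two most frequent reciprocal classes, t+ py j+ and t py+ j, are the parental types, so the F1 was t+ py j+ / t py+ j.
The two rarest classes, t+ py+ j+ and t py j, are the double crossovers. Comparing them with the parentals, only the py allele has switched, so py is the middle locus and the order is j – py – t.
Crossovers in the py–t interval produce the single-crossover classes t py j+ and t+ py+ j (120 + 123 = 243) plus the double crossovers (8).
RF(py–t) = (243 + 8) / 1247 = 251/1247 = 0.2013 → 20.1 centimorgans.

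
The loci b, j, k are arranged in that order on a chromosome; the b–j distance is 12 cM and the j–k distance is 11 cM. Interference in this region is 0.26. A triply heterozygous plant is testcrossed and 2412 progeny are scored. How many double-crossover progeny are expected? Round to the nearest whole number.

24

Map distances give recombination frequencies of 0.120 and 0.110 for the two intervals.
With interference 0.26 (so coincidence = 0.74), expected double-crossover frequency = 0.120 × 0.110 × 0.74 = 0.00977.
Expected number = 0.00977 × 2412 = 23.56 ≈ 24.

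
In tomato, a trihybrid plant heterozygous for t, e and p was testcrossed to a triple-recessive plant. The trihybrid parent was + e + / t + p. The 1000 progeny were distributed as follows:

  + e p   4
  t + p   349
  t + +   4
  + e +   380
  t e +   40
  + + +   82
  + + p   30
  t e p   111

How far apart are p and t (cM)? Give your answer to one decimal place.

The two rarest classes, + e p and t + +, are the double crossovers. Comparing them with the parentals, only the p allele has switched, so p is the middle locus and the order is t – p – e.
Crossovers in the t–p interval produce the single-crossover classes t e + and + + p (40 + 30 = 70) plus the double crossovers (8).
RF(t–p) = (70 + 8) / 1000 = 78/1000 = 0.0780 → 7.8 cM.

7.8 cM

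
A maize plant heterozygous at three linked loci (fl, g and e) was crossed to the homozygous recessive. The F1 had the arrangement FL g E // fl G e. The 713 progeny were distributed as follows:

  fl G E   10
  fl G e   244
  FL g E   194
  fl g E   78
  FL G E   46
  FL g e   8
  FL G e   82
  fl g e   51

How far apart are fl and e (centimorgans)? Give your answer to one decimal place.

The two rarest classes, FL g e and fl G E, are the double crossovers. Comparing them with the parentals, only the e allele has switched, so e is the middle locus and the order is fl – e – g.
Crossovers in the fl–e interval produce the single-crossover classes fl g E and FL G e (78 + 82 = 160) plus the double crossovers (18).
RF(fl–e) = (160 + 18) / 713 = 178/713 = 0.2496 → 25.0 centimorgans.

25.0 centimorgans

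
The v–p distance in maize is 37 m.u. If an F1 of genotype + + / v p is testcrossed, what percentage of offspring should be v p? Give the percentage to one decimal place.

31.5%

A map distance of 37 m.u. corresponds to a recombination frequency of 0.370.
The F1 is + + / v p, so v p is a parental gamete class with expected frequency (1 − r)/2 = 0.630/2 = 0.3150.
That is 0.3150 = 31.5% of the progeny.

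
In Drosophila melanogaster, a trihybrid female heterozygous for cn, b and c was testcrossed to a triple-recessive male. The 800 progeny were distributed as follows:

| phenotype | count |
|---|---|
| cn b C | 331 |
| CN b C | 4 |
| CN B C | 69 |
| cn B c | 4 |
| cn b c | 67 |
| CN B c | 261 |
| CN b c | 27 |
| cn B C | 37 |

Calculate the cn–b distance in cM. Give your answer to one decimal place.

The two most frequent reciprocal classes, CN B c and cn b C, are the parental types, so the F1 was CN B c / cn b C.
The two rarest classes, cn B c and CN b C, are the double crossovers. Comparing them with the parentals, only the cn allele has switched, so cn is the middle locus and the order is c – cn – b.
Crossovers in the cn–b interval produce the single-crossover classes CN b c and cn B C (27 + 37 = 64) plus the double crossovers (8).
RF(cn–b) = (64 + 8) / 800 = 72/800 = 0.0900 → 9.0 cM.

9.0 cM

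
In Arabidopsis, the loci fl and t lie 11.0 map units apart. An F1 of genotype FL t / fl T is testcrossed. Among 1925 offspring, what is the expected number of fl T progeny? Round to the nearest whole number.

A map distance of 11.0 map units corresponds to a recombination frequency of 0.110.
The F1 is FL t / fl T, so fl T is a parental gamete class with expected frequency (1 − r)/2 = 0.890/2 = 0.4450.
Expected number = 0.4450 × 1925 = 856.62 ≈ 857.

857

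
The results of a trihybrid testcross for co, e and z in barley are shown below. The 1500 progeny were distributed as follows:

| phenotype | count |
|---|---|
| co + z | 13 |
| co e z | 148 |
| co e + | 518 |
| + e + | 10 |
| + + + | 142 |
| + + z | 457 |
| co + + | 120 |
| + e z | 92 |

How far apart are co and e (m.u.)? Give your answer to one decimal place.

15.7 m.u.

The two most frequent reciprocal classes, co e + and + + z, are the parental types, so the F1 was co e + / + + z.
The two rarest classes, + e + and co + z, are the double crossovers. Comparing them with the parentals, only the co allele has switched, so co is the middle locus and the order is e – co – z.
Crossovers in the e–co interval produce the single-crossover classes co + + and + e z (120 + 92 = 212) plus the double crossovers (23).
RF(e–co) = (212 + 23) / 1500 = 235/1500 = 0.1567 → 15.7 m.u.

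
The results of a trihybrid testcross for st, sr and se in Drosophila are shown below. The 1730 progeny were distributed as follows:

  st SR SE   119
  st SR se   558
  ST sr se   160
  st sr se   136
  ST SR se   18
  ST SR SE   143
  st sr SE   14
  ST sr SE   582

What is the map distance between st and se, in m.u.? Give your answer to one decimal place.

The two most frequent reciprocal classes, st SR se and ST sr SE, are the parental types, so the F1 was st SR se / ST sr SE.
The two rarest classes, ST SR se and st sr SE, are the double crossovers. Comparing them with the parentals, only the st allele has switched, so st is the middle locus and the order is se – st – sr.
Crossovers in the se–st interval produce the single-crossover classes st SR SE and ST sr se (119 + 160 = 279) plus the double crossovers (32).
RF(se–st) = (279 + 32) / 1730 = 311/1730 = 0.1798 → 18.0 m.u.

18.0 m.u.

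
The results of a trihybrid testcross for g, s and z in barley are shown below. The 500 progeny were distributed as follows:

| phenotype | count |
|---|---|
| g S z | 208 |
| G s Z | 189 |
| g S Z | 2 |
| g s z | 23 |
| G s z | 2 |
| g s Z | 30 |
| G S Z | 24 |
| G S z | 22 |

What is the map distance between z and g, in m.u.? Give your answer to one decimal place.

The two most frequent reciprocal classes, G s Z and g S z, are the parental types, so the F1 was G s Z / g S z.
The two rarest classes, G s z and g S Z, are the double crossovers. Comparing them with the parentals, only the z allele has switched, so z is the middle locus and the order is s – z – g.
Crossovers in the z–g interval produce the single-crossover classes g s Z and G S z (30 + 22 = 52) plus the double crossovers (4).
RF(z–g) = (52 + 4) / 500 = 56/500 = 0.1120 → 11.2 m.u.

11.2 m.u.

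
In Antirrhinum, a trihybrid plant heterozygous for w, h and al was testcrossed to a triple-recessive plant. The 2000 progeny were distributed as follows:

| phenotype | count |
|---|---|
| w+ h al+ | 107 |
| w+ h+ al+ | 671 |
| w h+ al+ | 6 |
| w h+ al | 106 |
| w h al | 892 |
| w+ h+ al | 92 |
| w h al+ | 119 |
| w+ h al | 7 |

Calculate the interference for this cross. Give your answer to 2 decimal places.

0.49

The two most frequent reciprocal classes, w h al and w+ h+ al+, are the parental types, so the F1 was w h al / w+ h+ al+.
The two rarest classes, w+ h al and w h+ al+, are the double crossovers. Comparing them with the parentals, only the w allele has switched, so w is the middle locus and the order is al – w – h.
al–w: (211 + 13)/2000 = 0.1120; w–h: (213 + 13)/2000 = 0.1130.
Expected DCO frequency = 0.1120 × 0.1130 ≈ 0.01266; observed = 13/2000 ≈ 0.00650.
Coefficient of coincidence = 0.00650/0.01266 ≈ 0.51; interference = 1 − 0.51 = 0.49.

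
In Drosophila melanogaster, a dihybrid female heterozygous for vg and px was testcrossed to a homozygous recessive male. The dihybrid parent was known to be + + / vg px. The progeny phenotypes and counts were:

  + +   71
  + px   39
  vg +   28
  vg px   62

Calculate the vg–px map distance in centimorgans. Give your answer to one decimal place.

The recombinant classes are + px and vg +: 39 + 28 = 67.
Recombination frequency = 67/200 = 0.3350 ≈ 33.5%, i.e. 33.5 centimorgans.

33.5 centimorgans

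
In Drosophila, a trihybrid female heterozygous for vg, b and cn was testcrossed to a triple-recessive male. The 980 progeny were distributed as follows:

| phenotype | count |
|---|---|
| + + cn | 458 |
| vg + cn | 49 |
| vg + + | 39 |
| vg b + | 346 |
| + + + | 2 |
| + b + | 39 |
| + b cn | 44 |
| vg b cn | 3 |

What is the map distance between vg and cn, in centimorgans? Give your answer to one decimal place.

9.5 centimorgans

The two most frequent reciprocal classes, vg b + and + + cn, are the parental types, so the F1 was vg b + / + + cn.
The two rarest classes, vg b cn and + + +, are the double crossovers. Comparing them with the parentals, only the cn allele has switched, so cn is the middle locus and the order is vg – cn – b.
Crossovers in the vg–cn interval produce the single-crossover classes + b + and vg + cn (39 + 49 = 88) plus the double crossovers (5).
RF(vg–cn) = (88 + 5) / 980 = 93/980 = 0.0949 → 9.5 centimorgans.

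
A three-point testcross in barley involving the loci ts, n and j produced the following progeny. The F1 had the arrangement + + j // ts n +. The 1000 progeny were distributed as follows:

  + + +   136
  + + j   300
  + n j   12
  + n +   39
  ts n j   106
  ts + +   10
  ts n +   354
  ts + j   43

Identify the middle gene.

n

The two rarest classes, + n j and ts + +, are the double crossovers. Comparing them with the parentals, only the n allele has switched, so n is the middle locus and the order is ts – n – j.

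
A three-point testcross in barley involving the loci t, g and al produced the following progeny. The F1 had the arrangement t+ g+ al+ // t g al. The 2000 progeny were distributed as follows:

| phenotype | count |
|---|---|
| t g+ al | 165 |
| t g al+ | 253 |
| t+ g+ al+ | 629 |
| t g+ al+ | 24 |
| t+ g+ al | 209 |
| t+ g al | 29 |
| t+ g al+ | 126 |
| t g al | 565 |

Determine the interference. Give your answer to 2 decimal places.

0.40

The two rarest classes, t g+ al+ and t+ g al, are the double crossovers. Comparing them with the parentals, only the t allele has switched, so t is the middle locus and the order is al – t – g.
al–t: (462 + 53)/2000 = 0.2575; t–g: (291 + 53)/2000 = 0.1720.
Expected DCO frequency = 0.2575 × 0.1720 ≈ 0.04429; observed = 53/2000 ≈ 0.02650.
Coefficient of coincidence = 0.02650/0.04429 ≈ 0.60; interference = 1 − 0.60 = 0.40.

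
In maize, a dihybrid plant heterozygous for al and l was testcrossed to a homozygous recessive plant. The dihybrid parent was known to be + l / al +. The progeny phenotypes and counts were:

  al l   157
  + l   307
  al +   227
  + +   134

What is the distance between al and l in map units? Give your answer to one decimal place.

35.3 map units

The recombinant classes are + + and al l: 134 + 157 = 291.
Recombination frequency = 291/825 = 0.3527 ≈ 35.3%, i.e. 35.3 map units.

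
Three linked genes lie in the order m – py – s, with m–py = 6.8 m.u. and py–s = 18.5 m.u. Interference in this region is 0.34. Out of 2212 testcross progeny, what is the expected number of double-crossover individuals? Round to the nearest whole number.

Map distances give recombination frequencies of 0.068 and 0.185 for the two intervals.
With interference 0.34 (so coincidence = 0.66), expected double-crossover frequency = 0.068 × 0.185 × 0.66 = 0.00830.
Expected number = 0.00830 × 2212 = 18.37 ≈ 18.

18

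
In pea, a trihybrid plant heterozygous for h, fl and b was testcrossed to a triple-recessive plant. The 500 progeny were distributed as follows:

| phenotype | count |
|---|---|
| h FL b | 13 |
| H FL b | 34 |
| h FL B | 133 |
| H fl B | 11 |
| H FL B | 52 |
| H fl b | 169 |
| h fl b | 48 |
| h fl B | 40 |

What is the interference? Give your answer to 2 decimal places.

0.01

The two most frequent reciprocal classes, h FL B and H fl b, are the parental types, so the F1 was h FL B / H fl b.
The two rarest classes, h FL b and H fl B, are the double crossovers. Comparing them with the parentals, only the b allele has switched, so b is the middle locus and the order is h – b – fl.
h–b: (100 + 24)/500 = 0.2480; b–fl: (74 + 24)/500 = 0.1960.
Expected DCO frequency = 0.2480 × 0.1960 ≈ 0.04861; observed = 24/500 ≈ 0.04800.
Coefficient of coincidence = 0.04800/0.04861 ≈ 0.99; interference = 1 − 0.99 = 0.01.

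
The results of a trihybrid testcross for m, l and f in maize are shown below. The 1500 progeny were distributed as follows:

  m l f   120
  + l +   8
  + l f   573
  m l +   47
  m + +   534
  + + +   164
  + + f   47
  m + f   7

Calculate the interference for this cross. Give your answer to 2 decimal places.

The two most frequent reciprocal classes, + l f and m + +, are the parental types, so the F1 was + l f / m + +.
The two rarest classes, + l + and m + f, are the double crossovers. Comparing them with the parentals, only the f allele has switched, so f is the middle locus and the order is m – f – l.
m–f: (284 + 15)/1500 = 0.1993; f–l: (94 + 15)/1500 = 0.0727.
Expected DCO frequency = 0.1993 × 0.0727 ≈ 0.01449; observed = 15/1500 ≈ 0.01000.
Coefficient of coincidence = 0.01000/0.01449 ≈ 0.69; interference = 1 − 0.69 = 0.31.

0.31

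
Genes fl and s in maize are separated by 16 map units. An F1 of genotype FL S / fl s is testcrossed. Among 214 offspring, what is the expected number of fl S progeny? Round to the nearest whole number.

17

A map distance of 16 map units corresponds to a recombination frequency of 0.160.
The F1 is FL S / fl s, so fl S is a recombinant gamete class with expected frequency r/2 = 0.160/2 = 0.0800.
Expected number = 0.0800 × 214 = 17.12 ≈ 17.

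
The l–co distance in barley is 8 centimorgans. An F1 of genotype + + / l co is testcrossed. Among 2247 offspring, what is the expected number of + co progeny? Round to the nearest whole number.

90

A map distance of 8 centimorgans corresponds to a recombination frequency of 0.080.
The F1 is + + / l co, so + co is a recombinant gamete class with expected frequency r/2 = 0.080/2 = 0.0400.
Expected number = 0.0400 × 2247 = 89.88 ≈ 90.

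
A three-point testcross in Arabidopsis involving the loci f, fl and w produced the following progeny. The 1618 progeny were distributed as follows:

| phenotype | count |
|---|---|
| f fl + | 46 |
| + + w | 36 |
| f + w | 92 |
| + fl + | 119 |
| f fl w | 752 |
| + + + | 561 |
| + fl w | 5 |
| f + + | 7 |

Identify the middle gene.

The two most frequent reciprocal classes, + + + and f fl w, are the parental types, so the F1 was + + + / f fl w.
The two rarest classes, f + + and + fl w, are the double crossovers. Comparing them with the parentals, only the f allele has switched, so f is the middle locus and the order is w – f – fl.

f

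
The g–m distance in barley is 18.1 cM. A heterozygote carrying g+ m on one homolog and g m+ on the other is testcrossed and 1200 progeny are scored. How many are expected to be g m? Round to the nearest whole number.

109

A map distance of 18.1 cM corresponds to a recombination frequency of 0.181.
The F1 is g+ m / g m+, so g m is a recombinant gamete class with expected frequency r/2 = 0.181/2 = 0.0905.
Expected number = 0.0905 × 1200 = 108.60 ≈ 109.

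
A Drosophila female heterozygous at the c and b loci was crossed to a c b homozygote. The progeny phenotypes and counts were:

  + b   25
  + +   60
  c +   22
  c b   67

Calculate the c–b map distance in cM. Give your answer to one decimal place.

The two most frequent classes, + + (60) and c b (67), are the parental types, so the F1 was + + / c b.
The recombinant classes are + b and c +: 25 + 22 = 47.
Recombination frequency = 47/174 = 0.2701 ≈ 27.0%, i.e. 27.0 cM.

27.0 cM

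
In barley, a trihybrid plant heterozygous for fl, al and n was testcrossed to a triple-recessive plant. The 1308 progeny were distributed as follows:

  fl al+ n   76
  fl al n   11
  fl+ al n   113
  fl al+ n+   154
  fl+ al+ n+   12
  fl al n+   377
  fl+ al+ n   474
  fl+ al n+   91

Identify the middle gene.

n

The two most frequent reciprocal classes, fl+ al+ n and fl al n+, are the parental types, so the F1 was fl+ al+ n / fl al n+.
The two rarest classes, fl+ al+ n+ and fl al n, are the double crossovers. Comparing them with the parentals, only the n allele has switched, so n is the middle locus and the order is fl – n – al.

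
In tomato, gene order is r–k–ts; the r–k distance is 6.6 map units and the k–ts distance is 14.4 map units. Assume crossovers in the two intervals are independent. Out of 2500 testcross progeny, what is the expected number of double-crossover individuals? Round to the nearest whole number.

24

Map distances give recombination frequencies of 0.066 and 0.144 for the two intervals.
With no interference, expected double-crossover frequency = 0.066 × 0.144 = 0.00950.
Expected number = 0.00950 × 2500 = 23.76 ≈ 24.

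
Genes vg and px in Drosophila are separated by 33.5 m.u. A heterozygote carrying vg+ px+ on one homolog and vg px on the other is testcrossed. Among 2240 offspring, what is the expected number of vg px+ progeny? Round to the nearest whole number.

375

A map distance of 33.5 m.u. corresponds to a recombination frequency of 0.335.
The F1 is vg+ px+ / vg px, so vg px+ is a recombinant gamete class with expected frequency r/2 = 0.335/2 = 0.1675.
Expected number = 0.1675 × 2240 = 375.20 ≈ 375.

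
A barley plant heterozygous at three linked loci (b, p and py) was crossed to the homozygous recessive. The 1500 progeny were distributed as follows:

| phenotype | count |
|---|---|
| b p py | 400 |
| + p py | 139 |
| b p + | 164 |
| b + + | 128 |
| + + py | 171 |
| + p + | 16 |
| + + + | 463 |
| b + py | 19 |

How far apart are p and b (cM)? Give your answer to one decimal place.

20.1 cM

The two most frequent reciprocal classes, b p py and + + +, are the parental types, so the F1 was b p py / + + +.
The two rarest classes, b + py and + p +, are the double crossovers. Comparing them with the parentals, only the p allele has switched, so p is the middle locus and the order is py – p – b.
Crossovers in the p–b interval produce the single-crossover classes + p py and b + + (139 + 128 = 267) plus the double crossovers (35).
RF(p–b) = (267 + 35) / 1500 = 302/1500 = 0.2013 → 20.1 cM.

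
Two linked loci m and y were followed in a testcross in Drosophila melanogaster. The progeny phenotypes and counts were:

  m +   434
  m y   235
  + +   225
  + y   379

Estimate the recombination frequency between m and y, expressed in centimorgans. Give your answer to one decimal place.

The two most frequent classes, + y (379) and m + (434), are the parental types, so the F1 was + y / m +.
The recombinant classes are + + and m y: 225 + 235 = 460.
Recombination frequency = 460/1273 = 0.3614 ≈ 36.1%, i.e. 36.1 centimorgans.

36.1 centimorgans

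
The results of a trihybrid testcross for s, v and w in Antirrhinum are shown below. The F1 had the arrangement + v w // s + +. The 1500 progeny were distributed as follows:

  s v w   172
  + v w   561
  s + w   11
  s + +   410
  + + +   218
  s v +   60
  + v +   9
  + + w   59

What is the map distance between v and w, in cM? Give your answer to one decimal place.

9.3 cM

The two rarest classes, + v + and s + w, are the double crossovers. Comparing them with the parentals, only the w allele has switched, so w is the middle locus and the order is s – w – v.
Crossovers in the w–v interval produce the single-crossover classes + + w and s v + (59 + 60 = 119) plus the double crossovers (20).
RF(w–v) = (119 + 20) / 1500 = 139/1500 = 0.0927 → 9.3 cM.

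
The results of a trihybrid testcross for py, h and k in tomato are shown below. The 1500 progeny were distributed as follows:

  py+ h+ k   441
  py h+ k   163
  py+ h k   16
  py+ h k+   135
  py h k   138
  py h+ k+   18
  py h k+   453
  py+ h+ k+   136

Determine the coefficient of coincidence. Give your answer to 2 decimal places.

0.50

The two most frequent reciprocal classes, py+ h+ k and py h k+, are the parental types, so the F1 was py+ h+ k / py h k+.
The two rarest classes, py+ h k and py h+ k+, are the double crossovers. Comparing them with the parentals, only the h allele has switched, so h is the middle locus and the order is k – h – py.
k–h: (274 + 34)/1500 = 0.2053; h–py: (298 + 34)/1500 = 0.2213.
Expected DCO frequency = 0.2053 × 0.2213 ≈ 0.04543; observed = 34/1500 ≈ 0.02267.
Coefficient of coincidence = 0.02267/0.04543 ≈ 0.50.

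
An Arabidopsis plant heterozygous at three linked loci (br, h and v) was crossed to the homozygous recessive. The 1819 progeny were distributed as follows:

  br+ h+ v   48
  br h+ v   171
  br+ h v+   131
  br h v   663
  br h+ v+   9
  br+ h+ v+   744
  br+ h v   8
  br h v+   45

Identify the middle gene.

The two most frequent reciprocal classes, br+ h+ v+ and br h v, are the parental types, so the F1 was br+ h+ v+ / br h v.
The two rarest classes, br h+ v+ and br+ h v, are the double crossovers. Comparing them with the parentals, only the br allele has switched, so br is the middle locus and the order is h – br – v.

br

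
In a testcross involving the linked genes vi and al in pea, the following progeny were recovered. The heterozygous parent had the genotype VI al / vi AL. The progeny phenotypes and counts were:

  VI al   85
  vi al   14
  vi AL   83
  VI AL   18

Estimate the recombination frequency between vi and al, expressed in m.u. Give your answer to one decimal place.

16.0 m.u.

The recombinant classes are VI AL and vi al: 18 + 14 = 32.
Recombination frequency = 32/200 = 0.1600 ≈ 16.0%, i.e. 16.0 m.u.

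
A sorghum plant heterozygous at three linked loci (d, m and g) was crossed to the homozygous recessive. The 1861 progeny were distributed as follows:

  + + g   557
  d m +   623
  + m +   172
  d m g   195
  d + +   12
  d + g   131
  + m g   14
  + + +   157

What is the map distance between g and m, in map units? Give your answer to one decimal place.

20.3 map units

The two most frequent reciprocal classes, + + g and d m +, are the parental types, so the F1 was + + g / d m +.
The two rarest classes, + m g and d + +, are the double crossovers. Comparing them with the parentals, only the m allele has switched, so m is the middle locus and the order is d – m – g.
Crossovers in the m–g interval produce the single-crossover classes + + + and d m g (157 + 195 = 352) plus the double crossovers (26).
RF(m–g) = (352 + 26) / 1861 = 378/1861 = 0.2031 → 20.3 map units.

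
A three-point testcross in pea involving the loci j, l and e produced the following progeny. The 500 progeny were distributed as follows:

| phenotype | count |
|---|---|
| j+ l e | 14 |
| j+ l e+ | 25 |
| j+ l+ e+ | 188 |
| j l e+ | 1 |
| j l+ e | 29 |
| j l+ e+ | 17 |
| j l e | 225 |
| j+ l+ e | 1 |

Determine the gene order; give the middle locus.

The two most frequent reciprocal classes, j+ l+ e+ and j l e, are the parental types, so the F1 was j+ l+ e+ / j l e.
The two rarest classes, j+ l+ e and j l e+, are the double crossovers. Comparing them with the parentals, only the e allele has switched, so e is the middle locus and the order is j – e – l.

e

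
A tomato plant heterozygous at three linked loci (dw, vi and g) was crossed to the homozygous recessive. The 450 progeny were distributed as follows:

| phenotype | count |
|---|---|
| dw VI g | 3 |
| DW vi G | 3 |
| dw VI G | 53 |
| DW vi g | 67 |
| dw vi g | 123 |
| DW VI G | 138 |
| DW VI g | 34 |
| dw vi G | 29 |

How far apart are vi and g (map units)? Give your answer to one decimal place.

15.3 map units

The two most frequent reciprocal classes, DW VI G and dw vi g, are the parental types, so the F1 was DW VI G / dw vi g.
The two rarest classes, DW vi G and dw VI g, are the double crossovers. Comparing them with the parentals, only the vi allele has switched, so vi is the middle locus and the order is dw – vi – g.
Crossovers in the vi–g interval produce the single-crossover classes DW VI g and dw vi G (34 + 29 = 63) plus the double crossovers (6).
RF(vi–g) = (63 + 6) / 450 = 69/450 = 0.1533 → 15.3 map units.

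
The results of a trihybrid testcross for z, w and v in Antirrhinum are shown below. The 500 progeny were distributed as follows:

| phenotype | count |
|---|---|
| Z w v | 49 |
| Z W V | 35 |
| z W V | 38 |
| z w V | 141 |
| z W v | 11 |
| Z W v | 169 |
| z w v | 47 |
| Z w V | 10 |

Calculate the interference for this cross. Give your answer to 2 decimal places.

The two most frequent reciprocal classes, z w V and Z W v, are the parental types, so the F1 was z w V / Z W v.
The two rarest classes, Z w V and z W v, are the double crossovers. Comparing them with the parentals, only the z allele has switched, so z is the middle locus and the order is v – z – w.
v–z: (82 + 21)/500 = 0.2060; z–w: (87 + 21)/500 = 0.2160.
Expected DCO frequency = 0.2060 × 0.2160 ≈ 0.04450; observed = 21/500 ≈ 0.04200.
Coefficient of coincidence = 0.04200/0.04450 ≈ 0.94; interference = 1 − 0.94 = 0.06.

0.06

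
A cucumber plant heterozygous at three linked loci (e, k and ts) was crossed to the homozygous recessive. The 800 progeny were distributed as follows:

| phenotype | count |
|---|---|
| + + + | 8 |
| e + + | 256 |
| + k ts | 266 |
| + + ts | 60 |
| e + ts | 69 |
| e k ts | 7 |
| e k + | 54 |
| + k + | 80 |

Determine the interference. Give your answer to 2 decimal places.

0.43

The two most frequent reciprocal classes, + k ts and e + +, are the parental types, so the F1 was + k ts / e + +.
The two rarest classes, e k ts and + + +, are the double crossovers. Comparing them with the parentals, only the e allele has switched, so e is the middle locus and the order is k – e – ts.
k–e: (114 + 15)/800 = 0.1613; e–ts: (149 + 15)/800 = 0.2050.
Expected DCO frequency = 0.1613 × 0.2050 ≈ 0.03307; observed = 15/800 ≈ 0.01875.
Coefficient of coincidence = 0.01875/0.03307 ≈ 0.57; interference = 1 − 0.57 = 0.43.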